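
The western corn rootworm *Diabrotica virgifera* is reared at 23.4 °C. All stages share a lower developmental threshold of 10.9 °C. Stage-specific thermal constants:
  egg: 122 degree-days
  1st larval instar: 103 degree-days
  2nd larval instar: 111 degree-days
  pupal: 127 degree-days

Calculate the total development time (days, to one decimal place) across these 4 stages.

Daily accumulation at 23.4 °C = 23.4 − 10.9 = 12.5 DD/day.
Total K = 122 + 103 + 111 + 127 = 463 DD.
Total duration = 463 / 12.5 = 37.040 ≈ 37.0 days.

37.0 days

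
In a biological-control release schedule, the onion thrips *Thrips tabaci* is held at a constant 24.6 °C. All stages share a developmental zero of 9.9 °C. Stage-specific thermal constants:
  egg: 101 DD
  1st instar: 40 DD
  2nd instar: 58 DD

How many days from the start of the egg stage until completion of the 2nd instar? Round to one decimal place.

Daily accumulation at 24.6 °C = 24.6 − 9.9 = 14.7 DD/day.
Total K = 101 + 40 + 58 = 199 DD.
Total duration = 199 / 14.7 = 13.537 ≈ 13.5 days.

13.5 days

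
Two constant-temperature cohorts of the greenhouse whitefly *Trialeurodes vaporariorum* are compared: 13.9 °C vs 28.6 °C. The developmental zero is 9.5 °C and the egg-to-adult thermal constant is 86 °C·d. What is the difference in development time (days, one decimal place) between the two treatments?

15.0 days

At 13.9 °C: 86 / (13.9 − 9.5) = 86 / 4.4 = 19.545 d.
At 28.6 °C: 86 / (28.6 − 9.5) = 86 / 19.1 = 4.503 d.
Difference = |19.545 − 4.503| = 15.043 ≈ 15.0 days.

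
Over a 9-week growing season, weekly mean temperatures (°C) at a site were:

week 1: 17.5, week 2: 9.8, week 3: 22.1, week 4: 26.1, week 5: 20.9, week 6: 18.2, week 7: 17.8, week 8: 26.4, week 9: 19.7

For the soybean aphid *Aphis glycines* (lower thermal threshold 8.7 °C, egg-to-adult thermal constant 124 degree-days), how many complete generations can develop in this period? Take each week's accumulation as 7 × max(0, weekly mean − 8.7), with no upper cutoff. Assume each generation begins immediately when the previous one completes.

5 generations

Weekly DD (7 × max(0, T̄ − 8.7)): 61.6, 7.7, 93.8, 121.8, 85.4, 66.5, 63.7, 123.9, 77.0.
Season total = 701.4 DD.
Complete generations = ⌊701.4 / 124⌋ = 5.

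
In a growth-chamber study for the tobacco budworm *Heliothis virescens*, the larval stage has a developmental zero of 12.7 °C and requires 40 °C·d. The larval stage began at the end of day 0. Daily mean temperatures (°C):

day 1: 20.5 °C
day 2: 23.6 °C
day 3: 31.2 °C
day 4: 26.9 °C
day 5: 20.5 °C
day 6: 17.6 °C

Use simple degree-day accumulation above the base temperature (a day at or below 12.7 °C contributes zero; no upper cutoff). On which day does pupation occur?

day 4

Daily DD above 12.7 °C: 7.8, 10.9, 18.5, 14.2, 7.8, 4.9.
Cumulative: 7.8, 18.7, 37.2, 51.4, 59.2, 64.1.
The total first reaches 40 DD on day 4.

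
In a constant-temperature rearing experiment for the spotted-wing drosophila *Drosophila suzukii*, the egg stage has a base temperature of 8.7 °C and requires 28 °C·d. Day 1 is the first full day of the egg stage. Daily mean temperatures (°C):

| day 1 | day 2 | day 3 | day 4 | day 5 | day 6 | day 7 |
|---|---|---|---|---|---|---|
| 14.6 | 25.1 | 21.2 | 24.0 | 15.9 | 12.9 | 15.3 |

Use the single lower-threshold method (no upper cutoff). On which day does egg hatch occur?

day 3

Daily DD above 8.7 °C: 5.9, 16.4, 12.5, 15.3, 7.2, 4.2, 6.6.
Cumulative: 5.9, 22.3, 34.8, 50.1, 57.3, 61.5, 68.1.
The total first reaches 28 DD on day 3.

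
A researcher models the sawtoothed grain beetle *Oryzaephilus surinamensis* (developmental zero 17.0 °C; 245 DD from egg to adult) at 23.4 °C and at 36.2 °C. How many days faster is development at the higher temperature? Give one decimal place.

25.5 days

At 23.4 °C: 245 / (23.4 − 17.0) = 245 / 6.4 = 38.281 d.
At 36.2 °C: 245 / (36.2 − 17.0) = 245 / 19.2 = 12.760 d.
Difference = |38.281 − 12.760| = 25.521 ≈ 25.5 days.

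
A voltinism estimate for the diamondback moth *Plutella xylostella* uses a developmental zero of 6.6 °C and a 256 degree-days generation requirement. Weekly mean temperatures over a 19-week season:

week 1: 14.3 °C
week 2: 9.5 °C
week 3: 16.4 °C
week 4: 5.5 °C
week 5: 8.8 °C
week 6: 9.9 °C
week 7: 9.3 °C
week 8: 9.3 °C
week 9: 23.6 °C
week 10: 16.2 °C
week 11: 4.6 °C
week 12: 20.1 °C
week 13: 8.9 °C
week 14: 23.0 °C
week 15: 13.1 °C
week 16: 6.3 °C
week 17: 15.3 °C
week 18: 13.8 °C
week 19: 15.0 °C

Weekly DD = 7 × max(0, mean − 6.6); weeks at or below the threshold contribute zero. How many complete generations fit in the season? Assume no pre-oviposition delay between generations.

3 generations

Weekly DD (7 × max(0, T̄ − 6.6)): 53.9, 20.3, 68.6, 0.0, 15.4, 23.1, 18.9, 18.9, 119.0, 67.2, 0.0, 94.5, 16.1, 114.8, 45.5, 0.0, 60.9, 50.4, 58.8.
Season total = 846.3 DD.
Complete generations = ⌊846.3 / 256⌋ = 3.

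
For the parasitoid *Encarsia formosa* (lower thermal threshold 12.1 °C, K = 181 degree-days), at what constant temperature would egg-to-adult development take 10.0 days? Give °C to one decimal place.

Required daily accumulation = 181 / 10.0 = 18.100 DD/day.
T = T_base + 18.100 = 12.1 + 18.100 = 30.200 ≈ 30.2 °C.

30.2 °C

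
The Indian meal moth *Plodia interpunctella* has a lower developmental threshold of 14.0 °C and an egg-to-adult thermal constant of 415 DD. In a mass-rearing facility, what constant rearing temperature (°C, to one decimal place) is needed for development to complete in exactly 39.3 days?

Required daily accumulation = 415 / 39.3 = 10.560 DD/day.
T = T_base + 10.560 = 14.0 + 10.560 = 24.560 ≈ 24.6 °C.

24.6 °C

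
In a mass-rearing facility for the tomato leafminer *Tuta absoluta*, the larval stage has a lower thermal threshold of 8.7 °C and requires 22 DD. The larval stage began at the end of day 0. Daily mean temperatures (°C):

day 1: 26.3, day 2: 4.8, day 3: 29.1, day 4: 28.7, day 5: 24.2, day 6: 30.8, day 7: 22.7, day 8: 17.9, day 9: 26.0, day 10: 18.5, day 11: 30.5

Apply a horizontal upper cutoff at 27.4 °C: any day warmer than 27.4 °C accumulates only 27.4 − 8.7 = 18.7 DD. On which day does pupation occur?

Daily DD above 8.7 °C (capped at 18.7): 17.6, 0.0, 18.7, 18.7, 15.5, 18.7, 14.0, 9.2, 17.3, 9.8, 18.7.
Cumulative: 17.6, 17.6, 36.3, 55.0, 70.5, 89.2, 103.2, 112.4, 129.7, 139.5, 158.2.
The total first reaches 22 DD on day 3.

day 3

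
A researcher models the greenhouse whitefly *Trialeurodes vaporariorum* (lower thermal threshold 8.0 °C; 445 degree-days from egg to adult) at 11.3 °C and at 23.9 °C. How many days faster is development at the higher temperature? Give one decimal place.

106.9 days

At 11.3 °C: 445 / (11.3 − 8.0) = 445 / 3.3 = 134.848 d.
At 23.9 °C: 445 / (23.9 − 8.0) = 445 / 15.9 = 27.987 d.
Difference = |134.848 − 27.987| = 106.861 ≈ 106.9 days.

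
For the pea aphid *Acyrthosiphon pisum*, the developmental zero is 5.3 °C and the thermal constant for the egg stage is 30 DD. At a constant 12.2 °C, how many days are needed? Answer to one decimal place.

Daily accumulation = 12.2 − 5.3 = 6.9 DD/day.
Duration = 30 / 6.9 = 4.348 ≈ 4.3 days.

4.3 days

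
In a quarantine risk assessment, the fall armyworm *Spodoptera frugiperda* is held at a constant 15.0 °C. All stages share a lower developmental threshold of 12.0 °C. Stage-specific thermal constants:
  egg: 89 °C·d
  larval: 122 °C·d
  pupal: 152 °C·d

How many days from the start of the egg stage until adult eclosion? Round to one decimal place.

121.0 days

Daily accumulation at 15.0 °C = 15.0 − 12.0 = 3.0 DD/day.
Total K = 89 + 122 + 152 = 363 DD.
Total duration = 363 / 3.0 = 121.000 ≈ 121.0 days.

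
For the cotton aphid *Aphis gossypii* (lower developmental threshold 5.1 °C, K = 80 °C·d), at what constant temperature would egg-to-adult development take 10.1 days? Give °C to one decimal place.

13.0 °C

Required daily accumulation = 80 / 10.1 = 7.921 DD/day.
T = T_base + 7.921 = 5.1 + 7.921 = 13.021 ≈ 13.0 °C.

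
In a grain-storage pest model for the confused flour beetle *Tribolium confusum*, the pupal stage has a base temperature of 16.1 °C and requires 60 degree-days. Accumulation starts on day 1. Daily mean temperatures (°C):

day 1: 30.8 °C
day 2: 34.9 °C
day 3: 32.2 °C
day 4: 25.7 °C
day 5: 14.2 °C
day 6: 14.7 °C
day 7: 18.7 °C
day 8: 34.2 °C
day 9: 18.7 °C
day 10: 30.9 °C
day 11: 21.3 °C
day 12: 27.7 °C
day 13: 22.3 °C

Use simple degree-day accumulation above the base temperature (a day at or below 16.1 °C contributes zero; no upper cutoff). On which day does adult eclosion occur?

day 7

Daily DD above 16.1 °C: 14.7, 18.8, 16.1, 9.6, 0.0, 0.0, 2.6, 18.1, 2.6, 14.8, 5.2, 11.6, 6.2.
Cumulative: 14.7, 33.5, 49.6, 59.2, 59.2, 59.2, 61.8, 79.9, 82.5, 97.3, 102.5, 114.1, 120.3.
The total first reaches 60 DD on day 7.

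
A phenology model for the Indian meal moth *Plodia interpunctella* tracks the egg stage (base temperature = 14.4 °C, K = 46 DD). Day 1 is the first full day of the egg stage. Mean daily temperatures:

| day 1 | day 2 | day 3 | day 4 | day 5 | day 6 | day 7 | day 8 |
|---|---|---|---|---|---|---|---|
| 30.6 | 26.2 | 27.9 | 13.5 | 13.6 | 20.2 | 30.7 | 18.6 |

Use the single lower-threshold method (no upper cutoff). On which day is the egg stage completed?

Daily DD above 14.4 °C: 16.2, 11.8, 13.5, 0.0, 0.0, 5.8, 16.3, 4.2.
Cumulative: 16.2, 28.0, 41.5, 41.5, 41.5, 47.3, 63.6, 67.8.
The total first reaches 46 DD on day 6.

day 6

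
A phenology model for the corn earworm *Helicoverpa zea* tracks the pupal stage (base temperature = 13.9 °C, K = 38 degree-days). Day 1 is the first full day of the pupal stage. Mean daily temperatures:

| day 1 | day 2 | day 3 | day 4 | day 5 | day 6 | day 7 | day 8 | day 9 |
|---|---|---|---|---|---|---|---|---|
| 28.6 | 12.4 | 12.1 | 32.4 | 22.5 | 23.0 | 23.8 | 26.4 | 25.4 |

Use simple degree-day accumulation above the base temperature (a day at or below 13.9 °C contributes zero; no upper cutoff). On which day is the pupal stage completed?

day 5

Daily DD above 13.9 °C: 14.7, 0.0, 0.0, 18.5, 8.6, 9.1, 9.9, 12.5, 11.5.
Cumulative: 14.7, 14.7, 14.7, 33.2, 41.8, 50.9, 60.8, 73.3, 84.8.
The total first reaches 38 DD on day 5.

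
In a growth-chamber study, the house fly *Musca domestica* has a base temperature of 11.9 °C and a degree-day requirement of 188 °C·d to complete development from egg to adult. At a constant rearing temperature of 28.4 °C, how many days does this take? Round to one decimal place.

Daily accumulation = 28.4 − 11.9 = 16.5 DD/day.
Duration = 188 / 16.5 = 11.394 ≈ 11.4 days.

11.4 days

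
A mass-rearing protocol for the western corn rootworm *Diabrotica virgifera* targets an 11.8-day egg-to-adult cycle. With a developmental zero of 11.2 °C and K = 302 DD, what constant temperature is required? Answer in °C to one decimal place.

36.8 °C

Required daily accumulation = 302 / 11.8 = 25.593 DD/day.
T = T_base + 25.593 = 11.2 + 25.593 = 36.793 ≈ 36.8 °C.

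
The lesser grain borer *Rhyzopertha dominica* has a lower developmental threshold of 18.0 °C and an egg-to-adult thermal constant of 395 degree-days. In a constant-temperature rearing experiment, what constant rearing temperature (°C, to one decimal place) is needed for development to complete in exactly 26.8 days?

32.7 °C

Required daily accumulation = 395 / 26.8 = 14.739 DD/day.
T = T_base + 14.739 = 18.0 + 14.739 = 32.739 ≈ 32.7 °C.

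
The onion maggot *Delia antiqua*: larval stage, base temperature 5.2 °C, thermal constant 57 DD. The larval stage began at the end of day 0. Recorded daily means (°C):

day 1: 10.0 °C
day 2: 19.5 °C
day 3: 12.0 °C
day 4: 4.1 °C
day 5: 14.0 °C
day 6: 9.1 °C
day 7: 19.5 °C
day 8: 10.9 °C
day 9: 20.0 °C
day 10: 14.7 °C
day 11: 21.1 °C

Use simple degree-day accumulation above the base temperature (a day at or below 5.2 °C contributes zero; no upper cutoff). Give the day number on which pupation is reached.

day 8

Daily DD above 5.2 °C: 4.8, 14.3, 6.8, 0.0, 8.8, 3.9, 14.3, 5.7, 14.8, 9.5, 15.9.
Cumulative: 4.8, 19.1, 25.9, 25.9, 34.7, 38.6, 52.9, 58.6, 73.4, 82.9, 98.8.
The total first reaches 57 DD on day 8.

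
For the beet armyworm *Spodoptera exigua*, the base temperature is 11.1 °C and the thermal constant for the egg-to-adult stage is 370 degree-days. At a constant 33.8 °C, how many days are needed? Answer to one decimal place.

Daily accumulation = 33.8 − 11.1 = 22.7 DD/day.
Duration = 370 / 22.7 = 16.300 ≈ 16.3 days.

16.3 days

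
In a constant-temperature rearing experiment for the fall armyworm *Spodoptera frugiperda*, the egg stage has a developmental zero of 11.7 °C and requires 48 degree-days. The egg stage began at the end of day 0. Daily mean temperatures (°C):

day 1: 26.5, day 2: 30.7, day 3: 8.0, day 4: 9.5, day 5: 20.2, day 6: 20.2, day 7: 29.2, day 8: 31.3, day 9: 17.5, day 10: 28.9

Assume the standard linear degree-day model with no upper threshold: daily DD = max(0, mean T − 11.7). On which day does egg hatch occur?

Daily DD above 11.7 °C: 14.8, 19.0, 0.0, 0.0, 8.5, 8.5, 17.5, 19.6, 5.8, 17.2.
Cumulative: 14.8, 33.8, 33.8, 33.8, 42.3, 50.8, 68.3, 87.9, 93.7, 110.9.
The total first reaches 48 DD on day 6.

day 6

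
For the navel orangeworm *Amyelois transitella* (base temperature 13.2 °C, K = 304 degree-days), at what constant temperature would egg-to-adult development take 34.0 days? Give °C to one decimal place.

22.1 °C

Required daily accumulation = 304 / 34.0 = 8.941 DD/day.
T = T_base + 8.941 = 13.2 + 8.941 = 22.141 ≈ 22.1 °C.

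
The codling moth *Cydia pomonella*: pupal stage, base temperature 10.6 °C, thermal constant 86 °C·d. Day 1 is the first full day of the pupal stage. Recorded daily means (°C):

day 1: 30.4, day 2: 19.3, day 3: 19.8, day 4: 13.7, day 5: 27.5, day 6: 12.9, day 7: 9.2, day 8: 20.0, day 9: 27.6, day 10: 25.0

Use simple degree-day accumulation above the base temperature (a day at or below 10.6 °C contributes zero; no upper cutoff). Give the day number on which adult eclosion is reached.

Daily DD above 10.6 °C: 19.8, 8.7, 9.2, 3.1, 16.9, 2.3, 0.0, 9.4, 17.0, 14.4.
Cumulative: 19.8, 28.5, 37.7, 40.8, 57.7, 60.0, 60.0, 69.4, 86.4, 100.8.
The total first reaches 86 DD on day 9.

day 9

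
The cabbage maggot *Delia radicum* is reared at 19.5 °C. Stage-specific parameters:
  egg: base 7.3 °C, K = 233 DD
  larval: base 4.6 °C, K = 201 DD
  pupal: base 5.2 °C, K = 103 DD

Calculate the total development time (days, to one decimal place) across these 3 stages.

39.8 days

egg: 233 / (19.5 − 7.3) = 233 / 12.2 = 19.098 d.
larval: 201 / (19.5 − 4.6) = 201 / 14.9 = 13.490 d.
pupal: 103 / (19.5 − 5.2) = 103 / 14.3 = 7.203 d.
Sum = 39.791 ≈ 39.8 days.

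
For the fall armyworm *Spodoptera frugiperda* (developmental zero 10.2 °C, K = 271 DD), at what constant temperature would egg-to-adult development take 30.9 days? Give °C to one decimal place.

Required daily accumulation = 271 / 30.9 = 8.770 DD/day.
T = T_base + 8.770 = 10.2 + 8.770 = 18.970 ≈ 19.0 °C.

19.0 °C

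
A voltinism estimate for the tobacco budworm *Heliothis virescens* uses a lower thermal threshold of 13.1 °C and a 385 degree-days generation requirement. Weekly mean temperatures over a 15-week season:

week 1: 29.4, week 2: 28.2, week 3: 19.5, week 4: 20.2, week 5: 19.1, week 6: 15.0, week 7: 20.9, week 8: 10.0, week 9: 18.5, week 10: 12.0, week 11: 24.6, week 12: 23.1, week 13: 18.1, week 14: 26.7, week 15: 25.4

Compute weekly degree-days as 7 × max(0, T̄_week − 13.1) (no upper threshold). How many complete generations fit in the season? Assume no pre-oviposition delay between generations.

Weekly DD (7 × max(0, T̄ − 13.1)): 114.1, 105.7, 44.8, 49.7, 42.0, 13.3, 54.6, 0.0, 37.8, 0.0, 80.5, 70.0, 35.0, 95.2, 86.1.
Season total = 828.8 DD.
Complete generations = ⌊828.8 / 385⌋ = 2.

2 generations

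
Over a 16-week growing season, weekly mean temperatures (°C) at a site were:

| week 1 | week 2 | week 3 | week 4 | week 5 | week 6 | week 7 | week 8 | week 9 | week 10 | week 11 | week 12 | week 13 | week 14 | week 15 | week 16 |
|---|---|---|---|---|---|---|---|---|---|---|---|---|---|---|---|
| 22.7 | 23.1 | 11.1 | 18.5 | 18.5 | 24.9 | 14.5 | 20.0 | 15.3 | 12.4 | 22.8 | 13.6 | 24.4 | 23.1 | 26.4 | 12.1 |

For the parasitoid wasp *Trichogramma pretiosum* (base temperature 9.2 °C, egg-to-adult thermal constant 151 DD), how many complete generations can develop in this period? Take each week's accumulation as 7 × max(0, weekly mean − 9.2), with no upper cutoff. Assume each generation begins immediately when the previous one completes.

7 generations

Weekly DD (7 × max(0, T̄ − 9.2)): 94.5, 97.3, 13.3, 65.1, 65.1, 109.9, 37.1, 75.6, 42.7, 22.4, 95.2, 30.8, 106.4, 97.3, 120.4, 20.3.
Season total = 1093.4 DD.
Complete generations = ⌊1093.4 / 151⌋ = 7.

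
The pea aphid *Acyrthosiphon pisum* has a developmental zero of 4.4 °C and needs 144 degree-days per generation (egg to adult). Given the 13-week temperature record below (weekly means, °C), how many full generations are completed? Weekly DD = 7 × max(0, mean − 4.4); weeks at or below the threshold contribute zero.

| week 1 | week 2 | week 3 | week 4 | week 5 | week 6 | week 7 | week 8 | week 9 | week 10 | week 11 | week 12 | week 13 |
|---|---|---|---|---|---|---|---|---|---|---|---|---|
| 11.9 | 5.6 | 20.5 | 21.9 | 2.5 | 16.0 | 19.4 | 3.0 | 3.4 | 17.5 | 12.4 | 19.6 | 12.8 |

Weekly DD (7 × max(0, T̄ − 4.4)): 52.5, 8.4, 112.7, 122.5, 0.0, 81.2, 105.0, 0.0, 0.0, 91.7, 56.0, 106.4, 58.8.
Season total = 795.2 DD.
Complete generations = ⌊795.2 / 144⌋ = 5.

5 generations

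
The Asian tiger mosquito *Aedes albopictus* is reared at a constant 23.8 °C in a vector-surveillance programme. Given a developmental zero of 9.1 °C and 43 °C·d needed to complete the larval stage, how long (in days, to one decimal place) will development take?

2.9 days

Daily accumulation = 23.8 − 9.1 = 14.7 DD/day.
Duration = 43 / 14.7 = 2.925 ≈ 2.9 days.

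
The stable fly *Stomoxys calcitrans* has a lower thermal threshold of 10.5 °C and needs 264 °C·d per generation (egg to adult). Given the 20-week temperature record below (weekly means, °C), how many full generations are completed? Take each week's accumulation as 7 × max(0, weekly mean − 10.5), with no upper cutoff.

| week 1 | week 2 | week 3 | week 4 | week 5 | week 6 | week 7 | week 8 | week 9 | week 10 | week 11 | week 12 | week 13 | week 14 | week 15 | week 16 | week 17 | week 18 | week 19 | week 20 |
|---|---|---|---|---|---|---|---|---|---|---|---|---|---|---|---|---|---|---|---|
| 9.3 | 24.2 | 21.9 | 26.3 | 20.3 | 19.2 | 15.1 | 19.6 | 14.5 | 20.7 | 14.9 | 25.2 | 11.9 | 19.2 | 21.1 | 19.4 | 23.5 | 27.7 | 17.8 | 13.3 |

4 generations

Weekly DD (7 × max(0, T̄ − 10.5)): 0.0, 95.9, 79.8, 110.6, 68.6, 60.9, 32.2, 63.7, 28.0, 71.4, 30.8, 102.9, 9.8, 60.9, 74.2, 62.3, 91.0, 120.4, 51.1, 19.6.
Season total = 1234.1 DD.
Complete generations = ⌊1234.1 / 264⌋ = 4.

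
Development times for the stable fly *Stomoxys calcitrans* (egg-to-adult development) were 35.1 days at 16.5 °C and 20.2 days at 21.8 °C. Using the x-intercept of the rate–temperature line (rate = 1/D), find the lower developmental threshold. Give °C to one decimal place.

9.3 °C

Under the model K = D·(T − T_b), so D₁·(T₁ − T_b) = D₂·(T₂ − T_b).
35.1·(16.5 − T_b) = 20.2·(21.8 − T_b)
T_b = (35.1·16.5 − 20.2·21.8) / (35.1 − 20.2) = 138.79 / 14.9 = 9.315 °C ≈ 9.3 °C.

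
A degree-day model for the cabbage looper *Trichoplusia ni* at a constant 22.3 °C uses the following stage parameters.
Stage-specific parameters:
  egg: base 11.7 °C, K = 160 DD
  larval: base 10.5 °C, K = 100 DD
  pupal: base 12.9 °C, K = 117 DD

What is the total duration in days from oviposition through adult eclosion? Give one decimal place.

egg: 160 / (22.3 − 11.7) = 160 / 10.6 = 15.094 d.
larval: 100 / (22.3 − 10.5) = 100 / 11.8 = 8.475 d.
pupal: 117 / (22.3 − 12.9) = 117 / 9.4 = 12.447 d.
Sum = 36.016 ≈ 36.0 days.

36.0 days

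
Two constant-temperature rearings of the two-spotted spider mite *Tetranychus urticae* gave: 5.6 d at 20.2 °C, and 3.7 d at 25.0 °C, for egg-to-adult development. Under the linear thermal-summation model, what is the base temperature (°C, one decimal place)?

Linear rate model ⇒ the product D·(T − T_b) is constant across temperatures.
5.6·(20.2 − T_b) = 3.7·(25.0 − T_b)
T_b = (5.6·20.2 − 3.7·25.0) / (5.6 − 3.7) = 20.62 / 1.9 = 10.853 °C ≈ 10.9 °C.

10.9 °C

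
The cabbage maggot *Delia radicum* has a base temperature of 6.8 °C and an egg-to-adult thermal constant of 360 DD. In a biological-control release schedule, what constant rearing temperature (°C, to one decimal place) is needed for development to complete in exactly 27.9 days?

19.7 °C

Required daily accumulation = 360 / 27.9 = 12.903 DD/day.
T = T_base + 12.903 = 6.8 + 12.903 = 19.703 ≈ 19.7 °C.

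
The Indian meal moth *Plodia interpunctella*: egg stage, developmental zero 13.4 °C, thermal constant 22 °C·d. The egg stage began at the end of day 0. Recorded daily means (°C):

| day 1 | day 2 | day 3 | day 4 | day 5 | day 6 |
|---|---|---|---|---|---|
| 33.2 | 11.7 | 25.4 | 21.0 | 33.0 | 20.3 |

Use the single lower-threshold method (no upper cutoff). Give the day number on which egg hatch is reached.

Daily DD above 13.4 °C: 19.8, 0.0, 12.0, 7.6, 19.6, 6.9.
Cumulative: 19.8, 19.8, 31.8, 39.4, 59.0, 65.9.
The total first reaches 22 DD on day 3.

day 3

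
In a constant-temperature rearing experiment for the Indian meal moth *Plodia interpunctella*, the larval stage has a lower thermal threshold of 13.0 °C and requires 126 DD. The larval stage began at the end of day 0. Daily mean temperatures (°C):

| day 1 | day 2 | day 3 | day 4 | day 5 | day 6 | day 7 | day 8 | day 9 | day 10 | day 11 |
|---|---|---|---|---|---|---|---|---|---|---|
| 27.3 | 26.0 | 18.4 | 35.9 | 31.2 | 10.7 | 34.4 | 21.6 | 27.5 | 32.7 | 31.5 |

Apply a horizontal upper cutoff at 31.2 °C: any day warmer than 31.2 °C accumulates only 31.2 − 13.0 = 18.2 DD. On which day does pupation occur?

Daily DD above 13.0 °C (capped at 18.2): 14.3, 13.0, 5.4, 18.2, 18.2, 0.0, 18.2, 8.6, 14.5, 18.2, 18.2.
Cumulative: 14.3, 27.3, 32.7, 50.9, 69.1, 69.1, 87.3, 95.9, 110.4, 128.6, 146.8.
The total first reaches 126 DD on day 10.

day 10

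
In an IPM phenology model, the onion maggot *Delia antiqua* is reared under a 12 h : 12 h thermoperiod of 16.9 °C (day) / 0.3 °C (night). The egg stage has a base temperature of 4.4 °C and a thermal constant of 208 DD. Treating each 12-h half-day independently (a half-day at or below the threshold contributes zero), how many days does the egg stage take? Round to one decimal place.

33.3 days

Day half: max(0, 16.9 − 4.4) × 0.5 = 12.5 × 0.5 = 6.25 DD.
Night half: max(0, 0.3 − 4.4) × 0.5 = 0.0 × 0.5 = 0.00 DD.
Per 24 h: 6.25 DD/day.
Duration = 208 / 6.25 = 33.280 ≈ 33.3 days.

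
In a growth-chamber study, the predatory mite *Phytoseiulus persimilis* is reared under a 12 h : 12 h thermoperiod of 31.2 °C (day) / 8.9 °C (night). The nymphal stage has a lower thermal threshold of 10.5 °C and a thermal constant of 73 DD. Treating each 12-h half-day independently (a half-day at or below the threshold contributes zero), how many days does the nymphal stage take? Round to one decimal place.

Day half: max(0, 31.2 − 10.5) × 0.5 = 20.7 × 0.5 = 10.35 DD.
Night half: max(0, 8.9 − 10.5) × 0.5 = 0.0 × 0.5 = 0.00 DD.
Per 24 h: 10.35 DD/day.
Duration = 73 / 10.35 = 7.053 ≈ 7.1 days.

7.1 days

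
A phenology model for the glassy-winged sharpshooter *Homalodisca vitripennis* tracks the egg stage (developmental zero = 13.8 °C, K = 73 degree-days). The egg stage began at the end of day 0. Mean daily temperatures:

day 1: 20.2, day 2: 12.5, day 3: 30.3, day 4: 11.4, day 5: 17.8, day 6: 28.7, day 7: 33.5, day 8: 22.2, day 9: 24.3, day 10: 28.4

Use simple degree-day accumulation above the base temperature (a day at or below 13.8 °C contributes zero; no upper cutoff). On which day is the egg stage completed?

Daily DD above 13.8 °C: 6.4, 0.0, 16.5, 0.0, 4.0, 14.9, 19.7, 8.4, 10.5, 14.6.
Cumulative: 6.4, 6.4, 22.9, 22.9, 26.9, 41.8, 61.5, 69.9, 80.4, 95.0.
The total first reaches 73 DD on day 9.

day 9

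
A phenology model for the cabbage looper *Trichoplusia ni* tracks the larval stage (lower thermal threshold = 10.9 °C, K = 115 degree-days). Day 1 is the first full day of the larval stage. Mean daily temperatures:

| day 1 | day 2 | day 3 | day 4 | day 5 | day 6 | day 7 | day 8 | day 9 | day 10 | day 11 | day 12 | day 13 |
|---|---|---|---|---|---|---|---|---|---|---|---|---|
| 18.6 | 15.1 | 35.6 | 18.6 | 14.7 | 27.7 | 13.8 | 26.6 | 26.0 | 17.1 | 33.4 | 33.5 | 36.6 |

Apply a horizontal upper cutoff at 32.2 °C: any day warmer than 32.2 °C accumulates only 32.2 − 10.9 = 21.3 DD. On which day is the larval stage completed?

day 11

Daily DD above 10.9 °C (capped at 21.3): 7.7, 4.2, 21.3, 7.7, 3.8, 16.8, 2.9, 15.7, 15.1, 6.2, 21.3, 21.3, 21.3.
Cumulative: 7.7, 11.9, 33.2, 40.9, 44.7, 61.5, 64.4, 80.1, 95.2, 101.4, 122.7, 144.0, 165.3.
The total first reaches 115 DD on day 11.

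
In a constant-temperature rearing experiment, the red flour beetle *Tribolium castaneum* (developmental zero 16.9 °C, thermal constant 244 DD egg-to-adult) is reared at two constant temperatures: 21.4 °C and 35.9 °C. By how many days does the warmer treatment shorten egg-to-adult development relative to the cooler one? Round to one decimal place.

41.4 days

At 21.4 °C: 244 / (21.4 − 16.9) = 244 / 4.5 = 54.222 d.
At 35.9 °C: 244 / (35.9 − 16.9) = 244 / 19.0 = 12.842 d.
Difference = |54.222 − 12.842| = 41.380 ≈ 41.4 days.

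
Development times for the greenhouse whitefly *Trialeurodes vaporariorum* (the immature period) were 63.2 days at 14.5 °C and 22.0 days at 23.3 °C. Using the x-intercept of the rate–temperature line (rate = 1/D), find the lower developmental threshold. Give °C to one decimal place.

Linear rate model ⇒ the product D·(T − T_b) is constant across temperatures.
63.2·(14.5 − T_b) = 22.0·(23.3 − T_b)
T_b = (63.2·14.5 − 22.0·23.3) / (63.2 − 22.0) = 403.80 / 41.2 = 9.801 °C ≈ 9.8 °C.

9.8 °C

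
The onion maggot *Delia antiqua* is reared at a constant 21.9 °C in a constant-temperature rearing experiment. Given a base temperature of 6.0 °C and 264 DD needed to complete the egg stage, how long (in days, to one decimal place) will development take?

Daily accumulation = 21.9 − 6.0 = 15.9 DD/day.
Duration = 264 / 15.9 = 16.604 ≈ 16.6 days.

16.6 days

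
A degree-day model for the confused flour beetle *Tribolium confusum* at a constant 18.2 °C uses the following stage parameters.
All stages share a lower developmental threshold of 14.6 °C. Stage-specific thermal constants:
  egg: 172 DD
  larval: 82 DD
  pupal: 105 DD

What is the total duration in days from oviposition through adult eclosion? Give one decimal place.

Daily accumulation at 18.2 °C = 18.2 − 14.6 = 3.6 DD/day.
Total K = 172 + 82 + 105 = 359 DD.
Total duration = 359 / 3.6 = 99.722 ≈ 99.7 days.

99.7 days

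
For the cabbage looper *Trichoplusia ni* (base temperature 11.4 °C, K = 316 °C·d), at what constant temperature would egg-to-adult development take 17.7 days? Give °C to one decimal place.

29.3 °C

Required daily accumulation = 316 / 17.7 = 17.853 DD/day.
T = T_base + 17.853 = 11.4 + 17.853 = 29.253 ≈ 29.3 °C.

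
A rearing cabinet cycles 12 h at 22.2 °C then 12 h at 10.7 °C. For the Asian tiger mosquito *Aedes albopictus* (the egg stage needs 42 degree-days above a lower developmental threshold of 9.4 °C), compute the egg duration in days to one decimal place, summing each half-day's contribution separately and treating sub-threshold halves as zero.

6.0 days

Day half: max(0, 22.2 − 9.4) × 0.5 = 12.8 × 0.5 = 6.40 DD.
Night half: max(0, 10.7 − 9.4) × 0.5 = 1.3 × 0.5 = 0.65 DD.
Per 24 h: 7.05 DD/day.
Duration = 42 / 7.05 = 5.957 ≈ 6.0 days.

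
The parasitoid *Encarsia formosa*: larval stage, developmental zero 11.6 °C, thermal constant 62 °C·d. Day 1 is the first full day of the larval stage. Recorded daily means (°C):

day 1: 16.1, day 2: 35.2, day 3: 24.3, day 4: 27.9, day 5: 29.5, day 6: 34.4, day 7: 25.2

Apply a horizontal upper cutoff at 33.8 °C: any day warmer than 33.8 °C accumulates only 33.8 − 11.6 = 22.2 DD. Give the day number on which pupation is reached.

day 5

Daily DD above 11.6 °C (capped at 22.2): 4.5, 22.2, 12.7, 16.3, 17.9, 22.2, 13.6.
Cumulative: 4.5, 26.7, 39.4, 55.7, 73.6, 95.8, 109.4.
The total first reaches 62 DD on day 5.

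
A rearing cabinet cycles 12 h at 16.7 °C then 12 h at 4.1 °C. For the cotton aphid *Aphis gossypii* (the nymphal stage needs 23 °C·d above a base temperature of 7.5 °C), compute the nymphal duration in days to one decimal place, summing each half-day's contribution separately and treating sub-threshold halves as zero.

Day half: max(0, 16.7 − 7.5) × 0.5 = 9.2 × 0.5 = 4.60 DD.
Night half: max(0, 4.1 − 7.5) × 0.5 = 0.0 × 0.5 = 0.00 DD.
Per 24 h: 4.60 DD/day.
Duration = 23 / 4.60 = 5.000 ≈ 5.0 days.

5.0 days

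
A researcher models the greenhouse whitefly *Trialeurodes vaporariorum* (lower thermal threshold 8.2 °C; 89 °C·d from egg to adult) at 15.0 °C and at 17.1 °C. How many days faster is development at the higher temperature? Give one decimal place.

At 15.0 °C: 89 / (15.0 − 8.2) = 89 / 6.8 = 13.088 d.
At 17.1 °C: 89 / (17.1 − 8.2) = 89 / 8.9 = 10.000 d.
Difference = |13.088 − 10.000| = 3.088 ≈ 3.1 days.

3.1 days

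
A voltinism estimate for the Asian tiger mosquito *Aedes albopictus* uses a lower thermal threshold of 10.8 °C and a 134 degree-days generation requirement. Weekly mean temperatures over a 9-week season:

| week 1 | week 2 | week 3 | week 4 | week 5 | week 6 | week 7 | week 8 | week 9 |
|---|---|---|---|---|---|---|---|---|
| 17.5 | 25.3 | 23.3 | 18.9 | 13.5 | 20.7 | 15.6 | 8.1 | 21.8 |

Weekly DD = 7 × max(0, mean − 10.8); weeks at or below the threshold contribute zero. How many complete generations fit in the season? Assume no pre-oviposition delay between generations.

Weekly DD (7 × max(0, T̄ − 10.8)): 46.9, 101.5, 87.5, 56.7, 18.9, 69.3, 33.6, 0.0, 77.0.
Season total = 491.4 DD.
Complete generations = ⌊491.4 / 134⌋ = 3.

3 generations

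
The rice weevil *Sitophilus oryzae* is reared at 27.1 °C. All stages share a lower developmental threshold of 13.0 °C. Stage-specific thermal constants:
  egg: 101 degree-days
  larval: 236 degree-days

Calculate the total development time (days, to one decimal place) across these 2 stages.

23.9 days

Daily accumulation at 27.1 °C = 27.1 − 13.0 = 14.1 DD/day.
Total K = 101 + 236 = 337 DD.
Total duration = 337 / 14.1 = 23.901 ≈ 23.9 days.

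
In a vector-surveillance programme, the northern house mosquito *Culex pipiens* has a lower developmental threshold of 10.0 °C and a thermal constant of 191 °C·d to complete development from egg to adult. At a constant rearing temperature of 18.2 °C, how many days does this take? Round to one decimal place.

23.3 days

Daily accumulation = 18.2 − 10.0 = 8.2 DD/day.
Duration = 191 / 8.2 = 23.293 ≈ 23.3 days.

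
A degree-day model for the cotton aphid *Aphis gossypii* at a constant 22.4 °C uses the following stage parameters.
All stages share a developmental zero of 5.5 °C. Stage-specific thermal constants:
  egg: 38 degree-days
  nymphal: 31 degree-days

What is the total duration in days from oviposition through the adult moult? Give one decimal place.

Daily accumulation at 22.4 °C = 22.4 − 5.5 = 16.9 DD/day.
Total K = 38 + 31 = 69 DD.
Total duration = 69 / 16.9 = 4.083 ≈ 4.1 days.

4.1 days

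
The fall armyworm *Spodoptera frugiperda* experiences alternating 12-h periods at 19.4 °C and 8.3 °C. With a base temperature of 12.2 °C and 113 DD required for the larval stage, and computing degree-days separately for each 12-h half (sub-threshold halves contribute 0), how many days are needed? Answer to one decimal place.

31.4 days

Day half: max(0, 19.4 − 12.2) × 0.5 = 7.2 × 0.5 = 3.60 DD.
Night half: max(0, 8.3 − 12.2) × 0.5 = 0.0 × 0.5 = 0.00 DD.
Per 24 h: 3.60 DD/day.
Duration = 113 / 3.60 = 31.389 ≈ 31.4 days.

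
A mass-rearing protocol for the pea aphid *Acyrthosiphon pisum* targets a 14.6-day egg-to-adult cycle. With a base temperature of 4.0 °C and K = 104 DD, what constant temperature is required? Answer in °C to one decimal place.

Required daily accumulation = 104 / 14.6 = 7.123 DD/day.
T = T_base + 7.123 = 4.0 + 7.123 = 11.123 ≈ 11.1 °C.

11.1 °C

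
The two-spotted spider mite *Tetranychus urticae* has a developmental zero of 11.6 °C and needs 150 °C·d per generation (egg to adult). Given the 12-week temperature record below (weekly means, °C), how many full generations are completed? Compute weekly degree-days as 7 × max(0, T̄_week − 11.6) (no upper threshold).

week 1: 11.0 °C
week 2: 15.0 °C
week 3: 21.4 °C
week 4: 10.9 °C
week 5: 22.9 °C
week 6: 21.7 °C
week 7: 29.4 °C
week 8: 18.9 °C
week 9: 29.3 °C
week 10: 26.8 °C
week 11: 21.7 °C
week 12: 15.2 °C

Weekly DD (7 × max(0, T̄ − 11.6)): 0.0, 23.8, 68.6, 0.0, 79.1, 70.7, 124.6, 51.1, 123.9, 106.4, 70.7, 25.2.
Season total = 744.1 DD.
Complete generations = ⌊744.1 / 150⌋ = 4.

4 generations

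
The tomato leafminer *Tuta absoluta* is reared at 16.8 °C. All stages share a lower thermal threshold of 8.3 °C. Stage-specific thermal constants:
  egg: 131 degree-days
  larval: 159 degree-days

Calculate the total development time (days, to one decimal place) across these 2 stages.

34.1 days

Daily accumulation at 16.8 °C = 16.8 − 8.3 = 8.5 DD/day.
Total K = 131 + 159 = 290 DD.
Total duration = 290 / 8.5 = 34.118 ≈ 34.1 days.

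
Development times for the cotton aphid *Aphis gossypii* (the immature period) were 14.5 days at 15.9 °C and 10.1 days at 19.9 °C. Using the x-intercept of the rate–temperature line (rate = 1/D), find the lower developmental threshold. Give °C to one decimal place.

Equal thermal constants: D₁(T₁ − T_b) = D₂(T₂ − T_b).
14.5·(15.9 − T_b) = 10.1·(19.9 − T_b)
T_b = (14.5·15.9 − 10.1·19.9) / (14.5 − 10.1) = 29.56 / 4.4 = 6.718 °C ≈ 6.7 °C.

6.7 °C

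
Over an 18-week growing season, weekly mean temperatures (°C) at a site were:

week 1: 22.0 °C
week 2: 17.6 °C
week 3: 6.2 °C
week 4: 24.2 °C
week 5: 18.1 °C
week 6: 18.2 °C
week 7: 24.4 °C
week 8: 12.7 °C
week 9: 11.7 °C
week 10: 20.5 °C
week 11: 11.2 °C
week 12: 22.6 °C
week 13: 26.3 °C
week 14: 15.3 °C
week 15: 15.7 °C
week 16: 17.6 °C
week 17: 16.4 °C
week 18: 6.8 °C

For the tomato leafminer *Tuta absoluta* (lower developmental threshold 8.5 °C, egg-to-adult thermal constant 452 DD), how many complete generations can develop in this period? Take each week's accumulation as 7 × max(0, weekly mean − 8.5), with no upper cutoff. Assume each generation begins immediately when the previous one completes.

2 generations

Weekly DD (7 × max(0, T̄ − 8.5)): 94.5, 63.7, 0.0, 109.9, 67.2, 67.9, 111.3, 29.4, 22.4, 84.0, 18.9, 98.7, 124.6, 47.6, 50.4, 63.7, 55.3, 0.0.
Season total = 1109.5 DD.
Complete generations = ⌊1109.5 / 452⌋ = 2.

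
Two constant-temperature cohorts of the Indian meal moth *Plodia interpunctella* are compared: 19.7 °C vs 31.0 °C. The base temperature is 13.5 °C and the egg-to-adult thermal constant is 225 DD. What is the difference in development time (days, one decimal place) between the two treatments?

23.4 days

At 19.7 °C: 225 / (19.7 − 13.5) = 225 / 6.2 = 36.290 d.
At 31.0 °C: 225 / (31.0 − 13.5) = 225 / 17.5 = 12.857 d.
Difference = |36.290 − 12.857| = 23.433 ≈ 23.4 days.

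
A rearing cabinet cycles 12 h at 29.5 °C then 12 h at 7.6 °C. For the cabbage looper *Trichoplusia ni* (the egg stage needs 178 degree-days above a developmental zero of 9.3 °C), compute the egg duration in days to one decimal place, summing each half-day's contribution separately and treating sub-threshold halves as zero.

17.6 days

Day half: max(0, 29.5 − 9.3) × 0.5 = 20.2 × 0.5 = 10.10 DD.
Night half: max(0, 7.6 − 9.3) × 0.5 = 0.0 × 0.5 = 0.00 DD.
Per 24 h: 10.10 DD/day.
Duration = 178 / 10.10 = 17.624 ≈ 17.6 days.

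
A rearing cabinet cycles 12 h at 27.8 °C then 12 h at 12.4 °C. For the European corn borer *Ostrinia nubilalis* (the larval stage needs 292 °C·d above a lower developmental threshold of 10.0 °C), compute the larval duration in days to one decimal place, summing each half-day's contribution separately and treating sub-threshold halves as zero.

Day half: max(0, 27.8 − 10.0) × 0.5 = 17.8 × 0.5 = 8.90 DD.
Night half: max(0, 12.4 − 10.0) × 0.5 = 2.4 × 0.5 = 1.20 DD.
Per 24 h: 10.10 DD/day.
Duration = 292 / 10.10 = 28.911 ≈ 28.9 days.

28.9 days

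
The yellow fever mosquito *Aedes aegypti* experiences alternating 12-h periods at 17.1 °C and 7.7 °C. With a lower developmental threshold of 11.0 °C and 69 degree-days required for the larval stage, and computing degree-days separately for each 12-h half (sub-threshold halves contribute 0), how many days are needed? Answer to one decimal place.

22.6 days

Day half: max(0, 17.1 − 11.0) × 0.5 = 6.1 × 0.5 = 3.05 DD.
Night half: max(0, 7.7 − 11.0) × 0.5 = 0.0 × 0.5 = 0.00 DD.
Per 24 h: 3.05 DD/day.
Duration = 69 / 3.05 = 22.623 ≈ 22.6 days.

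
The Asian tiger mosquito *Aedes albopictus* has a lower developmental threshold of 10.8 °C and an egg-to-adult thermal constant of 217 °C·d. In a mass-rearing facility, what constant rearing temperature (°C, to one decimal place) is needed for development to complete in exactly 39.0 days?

Required daily accumulation = 217 / 39.0 = 5.564 DD/day.
T = T_base + 5.564 = 10.8 + 5.564 = 16.364 ≈ 16.4 °C.

16.4 °C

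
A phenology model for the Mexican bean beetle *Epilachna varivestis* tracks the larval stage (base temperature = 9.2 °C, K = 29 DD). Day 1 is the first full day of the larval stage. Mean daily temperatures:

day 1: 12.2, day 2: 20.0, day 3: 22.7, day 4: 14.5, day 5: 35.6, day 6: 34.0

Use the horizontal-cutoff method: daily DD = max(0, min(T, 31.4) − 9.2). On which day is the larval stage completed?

day 4

Daily DD above 9.2 °C (capped at 22.2): 3.0, 10.8, 13.5, 5.3, 22.2, 22.2.
Cumulative: 3.0, 13.8, 27.3, 32.6, 54.8, 77.0.
The total first reaches 29 DD on day 4.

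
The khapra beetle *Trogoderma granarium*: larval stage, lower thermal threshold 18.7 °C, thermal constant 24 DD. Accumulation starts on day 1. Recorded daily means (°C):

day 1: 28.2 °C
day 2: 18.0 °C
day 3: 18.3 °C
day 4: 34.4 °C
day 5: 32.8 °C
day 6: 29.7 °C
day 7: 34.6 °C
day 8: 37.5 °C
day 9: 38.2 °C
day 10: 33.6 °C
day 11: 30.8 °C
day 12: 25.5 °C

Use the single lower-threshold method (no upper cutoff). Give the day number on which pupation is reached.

Daily DD above 18.7 °C: 9.5, 0.0, 0.0, 15.7, 14.1, 11.0, 15.9, 18.8, 19.5, 14.9, 12.1, 6.8.
Cumulative: 9.5, 9.5, 9.5, 25.2, 39.3, 50.3, 66.2, 85.0, 104.5, 119.4, 131.5, 138.3.
The total first reaches 24 DD on day 4.

day 4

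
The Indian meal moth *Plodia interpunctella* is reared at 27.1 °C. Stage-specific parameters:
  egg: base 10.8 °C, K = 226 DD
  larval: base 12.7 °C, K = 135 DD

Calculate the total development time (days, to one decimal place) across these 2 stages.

23.2 days

egg: 226 / (27.1 − 10.8) = 226 / 16.3 = 13.865 d.
larval: 135 / (27.1 − 12.7) = 135 / 14.4 = 9.375 d.
Sum = 23.240 ≈ 23.2 days.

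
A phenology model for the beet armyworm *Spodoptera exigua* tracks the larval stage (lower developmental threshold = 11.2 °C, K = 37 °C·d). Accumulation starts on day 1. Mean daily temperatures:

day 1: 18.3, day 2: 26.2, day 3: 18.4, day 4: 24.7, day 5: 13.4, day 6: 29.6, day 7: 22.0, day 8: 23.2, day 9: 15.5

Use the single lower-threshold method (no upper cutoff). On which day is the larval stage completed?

day 4

Daily DD above 11.2 °C: 7.1, 15.0, 7.2, 13.5, 2.2, 18.4, 10.8, 12.0, 4.3.
Cumulative: 7.1, 22.1, 29.3, 42.8, 45.0, 63.4, 74.2, 86.2, 90.5.
The total first reaches 37 DD on day 4.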